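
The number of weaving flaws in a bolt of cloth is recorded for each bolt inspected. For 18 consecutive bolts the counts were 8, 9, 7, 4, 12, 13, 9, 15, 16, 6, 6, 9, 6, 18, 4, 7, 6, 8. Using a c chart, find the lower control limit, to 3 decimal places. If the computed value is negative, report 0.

0.028

c̄ = (8 + 9 + 7 + 4 + 12 + 13 + 9 + 15 + 16 + 6 + 6 + 9 + 6 + 18 + 4 + 7 + 6 + 8) / 18 = 163 / 18 = 9.0556
LCL = c̄ − 3√c̄ = 9.0556 − 3 × 3.0092 = 0.0278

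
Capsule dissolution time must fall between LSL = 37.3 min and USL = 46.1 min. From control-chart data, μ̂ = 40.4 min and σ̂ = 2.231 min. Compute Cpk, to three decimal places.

Cpu = (USL − μ̂) / (3σ̂) = (46.1 − 40.4) / (3 × 2.231) = 0.8516; Cpl = (μ̂ − LSL) / (3σ̂) = (40.4 − 37.3) / (3 × 2.231) = 0.4632; Cpk = min(Cpu, Cpl) = 0.4632

0.463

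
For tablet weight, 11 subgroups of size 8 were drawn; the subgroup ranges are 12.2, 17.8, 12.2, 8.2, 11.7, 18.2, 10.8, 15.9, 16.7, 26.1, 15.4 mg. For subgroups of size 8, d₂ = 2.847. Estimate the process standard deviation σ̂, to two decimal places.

5.28

R̄ = (12.2 + 17.8 + 12.2 + 8.2 + 11.7 + 18.2 + 10.8 + 15.9 + 16.7 + 26.1 + 15.4) / 11 = 15.0182
σ̂ = R̄ / d₂ = 15.0182 / 2.847 = 5.2751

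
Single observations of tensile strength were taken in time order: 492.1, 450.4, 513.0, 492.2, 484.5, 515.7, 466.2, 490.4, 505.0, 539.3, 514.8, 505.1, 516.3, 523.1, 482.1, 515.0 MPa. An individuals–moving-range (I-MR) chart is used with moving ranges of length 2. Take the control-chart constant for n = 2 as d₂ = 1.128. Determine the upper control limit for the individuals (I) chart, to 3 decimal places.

573.499

X̄ = (492.1 + 450.4 + 513.0 + 492.2 + 484.5 + 515.7 + 466.2 + 490.4 + 505.0 + 539.3 + 514.8 + 505.1 + 516.3 + 523.1 + 482.1 + 515.0) / 16 = 500.3250
Moving ranges: 41.7, 62.6, 20.8, 7.7, 31.2, 49.5, 24.2, 14.6, 34.3, 24.5, 9.7, 11.2, 6.8, 41.0, 32.9; M̄R̄ = 412.7000 / 15 = 27.5133
UCL = X̄ + 3·M̄R̄/d₂ = 500.3250 + 3 × 27.5133 / 1.128 = 573.4988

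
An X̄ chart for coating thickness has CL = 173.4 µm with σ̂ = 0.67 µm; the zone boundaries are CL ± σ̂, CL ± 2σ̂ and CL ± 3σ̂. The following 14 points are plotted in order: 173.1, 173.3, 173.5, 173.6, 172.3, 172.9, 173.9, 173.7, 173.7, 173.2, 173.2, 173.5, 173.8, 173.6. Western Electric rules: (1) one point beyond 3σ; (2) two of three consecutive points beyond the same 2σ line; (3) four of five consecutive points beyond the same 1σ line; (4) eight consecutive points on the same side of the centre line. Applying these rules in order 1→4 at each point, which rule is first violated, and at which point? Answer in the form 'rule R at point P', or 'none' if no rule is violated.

Zone of each point (C = within 1σ̂, B = 1σ̂–2σ̂, A = 2σ̂–3σ̂, * = beyond 3σ̂; sign = side of CL): 1:-C, 2:-C, 3:+C, 4:+C, 5:-B, 6:-C, 7:+C, 8:+C, 9:+C, 10:-C, 11:-C, 12:+C, 13:+C, 14:+C
No rule fires across all 14 points.

none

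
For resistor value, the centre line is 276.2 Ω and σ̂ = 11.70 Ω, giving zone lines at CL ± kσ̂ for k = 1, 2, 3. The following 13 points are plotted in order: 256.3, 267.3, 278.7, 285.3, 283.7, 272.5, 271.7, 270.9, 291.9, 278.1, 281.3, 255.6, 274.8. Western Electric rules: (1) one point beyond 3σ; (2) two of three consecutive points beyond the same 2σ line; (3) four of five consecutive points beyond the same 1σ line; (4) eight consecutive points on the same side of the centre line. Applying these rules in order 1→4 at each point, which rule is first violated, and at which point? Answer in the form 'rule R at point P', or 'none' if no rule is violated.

none

Zone of each point (C = within 1σ̂, B = 1σ̂–2σ̂, A = 2σ̂–3σ̂, * = beyond 3σ̂; sign = side of CL): 1:-B, 2:-C, 3:+C, 4:+C, 5:+C, 6:-C, 7:-C, 8:-C, 9:+B, 10:+C, 11:+C, 12:-B, 13:-C
No rule fires across all 13 points.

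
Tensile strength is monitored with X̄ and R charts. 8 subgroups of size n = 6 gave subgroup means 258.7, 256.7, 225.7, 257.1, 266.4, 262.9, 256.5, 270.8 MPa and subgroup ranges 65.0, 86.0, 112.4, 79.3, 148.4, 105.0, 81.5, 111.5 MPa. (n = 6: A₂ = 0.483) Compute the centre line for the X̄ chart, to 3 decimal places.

X̄̄ = (258.7 + 256.7 + 225.7 + 257.1 + 266.4 + 262.9 + 256.5 + 270.8) / 8 = 2054.8000 / 8 = 256.8500
CL = X̄̄ = 256.8500

256.850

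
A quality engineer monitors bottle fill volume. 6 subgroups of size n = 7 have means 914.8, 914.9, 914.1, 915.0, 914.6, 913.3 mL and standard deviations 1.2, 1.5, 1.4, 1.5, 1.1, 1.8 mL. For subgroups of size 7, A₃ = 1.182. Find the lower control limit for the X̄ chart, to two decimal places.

X̄̄ = (914.8 + 914.9 + 914.1 + 915.0 + 914.6 + 913.3) / 6 = 914.4500
s̄ = (1.2 + 1.5 + 1.4 + 1.5 + 1.1 + 1.8) / 6 = 1.4167
LCL = X̄̄ − A₃·s̄ = 914.4500 − 1.182 × 1.4167 = 912.7755

912.78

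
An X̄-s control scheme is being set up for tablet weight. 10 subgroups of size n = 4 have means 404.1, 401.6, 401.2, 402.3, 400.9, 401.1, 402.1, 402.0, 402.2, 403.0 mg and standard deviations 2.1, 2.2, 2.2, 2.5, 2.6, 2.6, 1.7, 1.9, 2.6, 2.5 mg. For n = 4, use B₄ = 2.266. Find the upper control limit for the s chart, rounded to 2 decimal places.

5.19

s̄ = (2.1 + 2.2 + 2.2 + 2.5 + 2.6 + 2.6 + 1.7 + 1.9 + 2.6 + 2.5) / 10 = 2.2900
UCL_s = B₄·s̄ = 2.266 × 2.2900 = 5.1891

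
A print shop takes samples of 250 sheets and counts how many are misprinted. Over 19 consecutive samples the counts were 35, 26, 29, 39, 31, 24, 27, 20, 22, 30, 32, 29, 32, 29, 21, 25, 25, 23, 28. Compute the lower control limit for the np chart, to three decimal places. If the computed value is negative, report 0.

12.839

p̄ = Σdᵢ / (k·n) = 527 / (19 × 250) = 0.11095
LCL = np̄ − 3·√(np̄(1−p̄)) = 27.7368 − 3 × 4.9658 = 12.8393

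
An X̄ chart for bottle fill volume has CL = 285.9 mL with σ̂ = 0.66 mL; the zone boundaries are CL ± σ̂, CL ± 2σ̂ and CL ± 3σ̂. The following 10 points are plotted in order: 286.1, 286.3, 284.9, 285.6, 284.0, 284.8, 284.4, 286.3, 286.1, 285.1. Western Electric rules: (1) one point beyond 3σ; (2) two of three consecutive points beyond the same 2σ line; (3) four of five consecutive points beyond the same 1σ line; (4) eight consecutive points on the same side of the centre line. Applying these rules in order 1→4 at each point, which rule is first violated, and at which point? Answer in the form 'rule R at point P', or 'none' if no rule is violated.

rule 2 at point 7

Zone of each point (C = within 1σ̂, B = 1σ̂–2σ̂, A = 2σ̂–3σ̂, * = beyond 3σ̂; sign = side of CL): 1:+C, 2:+C, 3:-B, 4:-C, 5:-A, 6:-B, 7:-A, 8:+C, 9:+C, 10:-B
Rule 2 (two of three consecutive points beyond the same 2σ limit) is satisfied at point 7.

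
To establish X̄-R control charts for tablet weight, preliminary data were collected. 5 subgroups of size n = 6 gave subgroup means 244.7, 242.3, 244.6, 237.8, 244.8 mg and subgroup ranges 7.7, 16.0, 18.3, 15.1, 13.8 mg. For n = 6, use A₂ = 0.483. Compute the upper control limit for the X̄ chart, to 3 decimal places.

X̄̄ = (244.7 + 242.3 + 244.6 + 237.8 + 244.8) / 5 = 1214.2000 / 5 = 242.8400
R̄ = (7.7 + 16.0 + 18.3 + 15.1 + 13.8) / 5 = 70.9000 / 5 = 14.1800
UCL = X̄̄ + A₂·R̄ = 242.8400 + 0.483 × 14.1800 = 249.6889

249.689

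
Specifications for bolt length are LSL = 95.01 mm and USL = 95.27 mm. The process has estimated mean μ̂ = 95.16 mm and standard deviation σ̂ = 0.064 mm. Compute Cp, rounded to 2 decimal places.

0.68

Cp = (USL − LSL) / (6σ̂) = (95.27 − 95.01) / (6 × 0.064) = 0.2600 / 0.3840 = 0.6771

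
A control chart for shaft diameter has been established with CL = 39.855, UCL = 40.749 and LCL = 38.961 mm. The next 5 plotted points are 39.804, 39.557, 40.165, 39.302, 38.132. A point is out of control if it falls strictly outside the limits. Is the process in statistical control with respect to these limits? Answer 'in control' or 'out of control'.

out of control

Compare each point to [38.961, 40.749]: sample 5 = 38.132 < LCL.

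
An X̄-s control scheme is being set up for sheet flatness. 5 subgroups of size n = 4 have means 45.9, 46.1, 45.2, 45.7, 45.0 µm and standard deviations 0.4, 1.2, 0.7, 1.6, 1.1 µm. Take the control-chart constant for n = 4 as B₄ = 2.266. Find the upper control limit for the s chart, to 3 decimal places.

2.266

s̄ = (0.4 + 1.2 + 0.7 + 1.6 + 1.1) / 5 = 1.0000
UCL_s = B₄·s̄ = 2.266 × 1.0000 = 2.2660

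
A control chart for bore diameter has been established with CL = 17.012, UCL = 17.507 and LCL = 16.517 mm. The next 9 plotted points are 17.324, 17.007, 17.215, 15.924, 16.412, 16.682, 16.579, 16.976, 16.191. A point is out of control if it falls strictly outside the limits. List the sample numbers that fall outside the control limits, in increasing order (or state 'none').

4, 5, 9

Compare each point to [16.517, 17.507]: sample 4 = 15.924 < LCL; sample 5 = 16.412 < LCL; sample 9 = 16.191 < LCL.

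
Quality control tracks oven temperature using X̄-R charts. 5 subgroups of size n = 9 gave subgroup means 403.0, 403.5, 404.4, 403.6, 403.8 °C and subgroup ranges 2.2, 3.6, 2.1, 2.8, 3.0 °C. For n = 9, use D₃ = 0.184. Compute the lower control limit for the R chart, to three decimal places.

R̄ = (2.2 + 3.6 + 2.1 + 2.8 + 3.0) / 5 = 13.7000 / 5 = 2.7400
LCL_R = D₃·R̄ = 0.184 × 2.7400 = 0.5042

0.504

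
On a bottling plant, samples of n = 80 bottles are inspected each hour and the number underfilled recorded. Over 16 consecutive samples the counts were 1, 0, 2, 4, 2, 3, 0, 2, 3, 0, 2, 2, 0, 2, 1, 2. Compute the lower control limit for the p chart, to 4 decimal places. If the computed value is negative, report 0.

0.0000

p̄ = Σdᵢ / (k·n) = 26 / (16 × 80) = 0.02031
LCL = p̄ − 3·√(p̄(1−p̄)/n) = 0.02031 − 3 × 0.01577 = -0.02700 → 0 (negative, so LCL = 0)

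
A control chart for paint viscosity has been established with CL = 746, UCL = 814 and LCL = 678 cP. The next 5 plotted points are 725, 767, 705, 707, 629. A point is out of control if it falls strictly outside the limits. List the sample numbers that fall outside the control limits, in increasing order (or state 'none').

Compare each point to [678, 814]: sample 5 = 629 < LCL.

5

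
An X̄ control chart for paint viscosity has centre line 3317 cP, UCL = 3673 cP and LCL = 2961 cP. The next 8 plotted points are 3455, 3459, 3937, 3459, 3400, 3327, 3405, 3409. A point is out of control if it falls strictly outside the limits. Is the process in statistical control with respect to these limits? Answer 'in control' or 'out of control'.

Compare each point to [2961, 3673]: sample 3 = 3937 > UCL.

out of control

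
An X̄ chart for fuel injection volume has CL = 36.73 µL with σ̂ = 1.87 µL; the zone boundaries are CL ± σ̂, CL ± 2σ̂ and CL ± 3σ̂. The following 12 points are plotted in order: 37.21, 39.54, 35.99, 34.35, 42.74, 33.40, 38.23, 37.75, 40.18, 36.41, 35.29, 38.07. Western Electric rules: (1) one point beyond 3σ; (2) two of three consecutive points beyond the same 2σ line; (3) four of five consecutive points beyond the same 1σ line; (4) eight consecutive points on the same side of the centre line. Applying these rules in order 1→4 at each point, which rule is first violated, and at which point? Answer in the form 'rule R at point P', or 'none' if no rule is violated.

rule 1 at point 5

Zone of each point (C = within 1σ̂, B = 1σ̂–2σ̂, A = 2σ̂–3σ̂, * = beyond 3σ̂; sign = side of CL): 1:+C, 2:+B, 3:-C, 4:-B, 5:+*, 6:-B, 7:+C, 8:+C, 9:+B, 10:-C, 11:-C, 12:+C
Rule 1 (one point beyond the 3σ limits) is satisfied at point 5.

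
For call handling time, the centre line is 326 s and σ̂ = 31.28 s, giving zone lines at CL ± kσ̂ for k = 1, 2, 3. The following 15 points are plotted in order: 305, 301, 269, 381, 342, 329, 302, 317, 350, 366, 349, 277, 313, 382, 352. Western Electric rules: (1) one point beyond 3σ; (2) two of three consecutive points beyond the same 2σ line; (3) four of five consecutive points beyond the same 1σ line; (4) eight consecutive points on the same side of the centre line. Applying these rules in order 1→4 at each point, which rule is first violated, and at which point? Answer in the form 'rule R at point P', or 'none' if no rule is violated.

Zone of each point (C = within 1σ̂, B = 1σ̂–2σ̂, A = 2σ̂–3σ̂, * = beyond 3σ̂; sign = side of CL): 1:-C, 2:-C, 3:-B, 4:+B, 5:+C, 6:+C, 7:-C, 8:-C, 9:+C, 10:+B, 11:+C, 12:-B, 13:-C, 14:+B, 15:+C
No rule fires across all 15 points.

none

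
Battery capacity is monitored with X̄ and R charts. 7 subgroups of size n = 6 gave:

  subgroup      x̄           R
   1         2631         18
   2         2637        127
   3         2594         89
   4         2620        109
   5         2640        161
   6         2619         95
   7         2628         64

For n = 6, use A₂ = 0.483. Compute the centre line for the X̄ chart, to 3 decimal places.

X̄̄ = (2631 + 2637 + 2594 + 2620 + 2640 + 2619 + 2628) / 7 = 18369.0000 / 7 = 2624.1429
CL = X̄̄ = 2624.1429

2624.143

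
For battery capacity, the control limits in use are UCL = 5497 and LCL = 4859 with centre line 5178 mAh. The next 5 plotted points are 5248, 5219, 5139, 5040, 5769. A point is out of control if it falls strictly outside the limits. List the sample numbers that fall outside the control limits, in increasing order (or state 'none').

5

Compare each point to [4859, 5497]: sample 5 = 5769 > UCL.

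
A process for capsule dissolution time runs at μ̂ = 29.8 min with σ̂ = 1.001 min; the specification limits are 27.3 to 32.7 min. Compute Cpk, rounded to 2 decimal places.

Cpu = (USL − μ̂) / (3σ̂) = (32.7 − 29.8) / (3 × 1.001) = 0.9657; Cpl = (μ̂ − LSL) / (3σ̂) = (29.8 − 27.3) / (3 × 1.001) = 0.8325; Cpk = min(Cpu, Cpl) = 0.8325

0.83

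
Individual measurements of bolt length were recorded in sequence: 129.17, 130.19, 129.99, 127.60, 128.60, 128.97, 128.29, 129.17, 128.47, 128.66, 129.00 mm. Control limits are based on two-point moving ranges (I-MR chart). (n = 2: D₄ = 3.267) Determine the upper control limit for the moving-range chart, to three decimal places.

2.538

Moving ranges: 1.02, 0.20, 2.39, 1.00, 0.37, 0.68, 0.88, 0.70, 0.19, 0.34; M̄R̄ = 7.7700 / 10 = 0.7770
UCL_MR = D₄·M̄R̄ = 3.267 × 0.7770 = 2.5385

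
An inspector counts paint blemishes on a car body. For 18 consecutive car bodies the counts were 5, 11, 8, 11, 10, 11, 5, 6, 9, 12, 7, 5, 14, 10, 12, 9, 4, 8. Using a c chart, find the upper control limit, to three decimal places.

c̄ = (5 + 11 + 8 + 11 + 10 + 11 + 5 + 6 + 9 + 12 + 7 + 5 + 14 + 10 + 12 + 9 + 4 + 8) / 18 = 157 / 18 = 8.7222
UCL = c̄ + 3√c̄ = 8.7222 + 3 × √8.7222 = 8.7222 + 3 × 2.9533 = 17.5822

17.582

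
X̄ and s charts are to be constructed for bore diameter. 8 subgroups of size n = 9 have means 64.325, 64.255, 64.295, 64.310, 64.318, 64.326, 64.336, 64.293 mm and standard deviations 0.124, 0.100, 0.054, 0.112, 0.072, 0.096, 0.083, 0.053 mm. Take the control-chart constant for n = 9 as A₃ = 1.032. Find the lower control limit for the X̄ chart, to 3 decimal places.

64.218

X̄̄ = (64.325 + 64.255 + 64.295 + 64.310 + 64.318 + 64.326 + 64.336 + 64.293) / 8 = 64.3072
s̄ = (0.124 + 0.100 + 0.054 + 0.112 + 0.072 + 0.096 + 0.083 + 0.053) / 8 = 0.0867
LCL = X̄̄ − A₃·s̄ = 64.3072 − 1.032 × 0.0867 = 64.2177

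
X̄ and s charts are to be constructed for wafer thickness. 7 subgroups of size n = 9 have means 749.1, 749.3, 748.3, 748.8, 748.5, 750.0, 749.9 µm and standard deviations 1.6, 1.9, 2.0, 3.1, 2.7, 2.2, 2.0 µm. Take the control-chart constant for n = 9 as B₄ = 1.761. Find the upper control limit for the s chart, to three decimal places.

s̄ = (1.6 + 1.9 + 2.0 + 3.1 + 2.7 + 2.2 + 2.0) / 7 = 2.2143
UCL_s = B₄·s̄ = 1.761 × 2.2143 = 3.8994

3.899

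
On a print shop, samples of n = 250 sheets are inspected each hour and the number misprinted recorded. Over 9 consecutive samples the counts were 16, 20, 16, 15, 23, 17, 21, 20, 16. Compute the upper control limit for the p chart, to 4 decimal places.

0.1222

p̄ = Σdᵢ / (k·n) = 164 / (9 × 250) = 0.07289
UCL = p̄ + 3·√(p̄(1−p̄)/n) = 0.07289 + 3 × √(0.07289×0.92711/250) = 0.07289 + 3 × 0.01644 = 0.12221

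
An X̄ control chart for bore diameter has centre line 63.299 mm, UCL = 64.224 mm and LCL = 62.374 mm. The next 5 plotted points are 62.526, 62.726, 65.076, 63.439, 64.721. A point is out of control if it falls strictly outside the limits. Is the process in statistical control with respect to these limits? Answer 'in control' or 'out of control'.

out of control

Compare each point to [62.374, 64.224]: sample 3 = 65.076 > UCL; sample 5 = 64.721 > UCL.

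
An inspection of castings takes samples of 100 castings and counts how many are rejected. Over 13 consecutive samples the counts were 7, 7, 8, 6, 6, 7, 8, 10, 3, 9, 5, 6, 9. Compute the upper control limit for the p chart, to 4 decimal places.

p̄ = Σdᵢ / (k·n) = 91 / (13 × 100) = 0.07000
UCL = p̄ + 3·√(p̄(1−p̄)/n) = 0.07000 + 3 × √(0.07000×0.93000/100) = 0.07000 + 3 × 0.02551 = 0.14654

0.1465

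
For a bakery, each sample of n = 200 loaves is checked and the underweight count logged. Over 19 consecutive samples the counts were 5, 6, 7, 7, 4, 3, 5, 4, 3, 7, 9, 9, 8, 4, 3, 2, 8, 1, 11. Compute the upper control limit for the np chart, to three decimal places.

p̄ = Σdᵢ / (k·n) = 106 / (19 × 200) = 0.02789
UCL = np̄ + 3·√(np̄(1−p̄)) = 5.5789 + 3 × √(5.5789×0.97211) = 5.5789 + 3 × 2.3288 = 12.5654

12.565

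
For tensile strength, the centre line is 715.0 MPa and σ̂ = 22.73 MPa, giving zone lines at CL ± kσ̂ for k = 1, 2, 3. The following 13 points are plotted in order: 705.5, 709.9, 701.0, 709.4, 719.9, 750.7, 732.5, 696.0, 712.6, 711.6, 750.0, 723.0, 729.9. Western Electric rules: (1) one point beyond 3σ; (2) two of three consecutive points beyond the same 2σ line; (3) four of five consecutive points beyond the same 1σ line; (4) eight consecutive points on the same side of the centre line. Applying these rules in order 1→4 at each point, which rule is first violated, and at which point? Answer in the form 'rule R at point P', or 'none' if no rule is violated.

none

Zone of each point (C = within 1σ̂, B = 1σ̂–2σ̂, A = 2σ̂–3σ̂, * = beyond 3σ̂; sign = side of CL): 1:-C, 2:-C, 3:-C, 4:-C, 5:+C, 6:+B, 7:+C, 8:-C, 9:-C, 10:-C, 11:+B, 12:+C, 13:+C
No rule fires across all 13 points.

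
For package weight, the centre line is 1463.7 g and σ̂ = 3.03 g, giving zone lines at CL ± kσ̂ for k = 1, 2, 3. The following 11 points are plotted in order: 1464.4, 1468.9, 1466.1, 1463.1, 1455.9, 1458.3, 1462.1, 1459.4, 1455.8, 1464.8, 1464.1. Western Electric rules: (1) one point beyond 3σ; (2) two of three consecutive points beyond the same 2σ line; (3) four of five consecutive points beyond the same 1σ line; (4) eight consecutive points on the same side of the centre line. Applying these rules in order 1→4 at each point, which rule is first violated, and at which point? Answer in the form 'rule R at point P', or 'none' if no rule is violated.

rule 3 at point 9

Zone of each point (C = within 1σ̂, B = 1σ̂–2σ̂, A = 2σ̂–3σ̂, * = beyond 3σ̂; sign = side of CL): 1:+C, 2:+B, 3:+C, 4:-C, 5:-A, 6:-B, 7:-C, 8:-B, 9:-A, 10:+C, 11:+C
Rule 3 (four of five consecutive points beyond the same 1σ limit) is satisfied at point 9.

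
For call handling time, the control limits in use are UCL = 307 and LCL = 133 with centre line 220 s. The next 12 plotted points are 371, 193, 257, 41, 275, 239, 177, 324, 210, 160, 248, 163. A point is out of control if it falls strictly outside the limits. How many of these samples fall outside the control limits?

3

Compare each point to [133, 307]: sample 1 = 371 > UCL; sample 4 = 41 < LCL; sample 8 = 324 > UCL.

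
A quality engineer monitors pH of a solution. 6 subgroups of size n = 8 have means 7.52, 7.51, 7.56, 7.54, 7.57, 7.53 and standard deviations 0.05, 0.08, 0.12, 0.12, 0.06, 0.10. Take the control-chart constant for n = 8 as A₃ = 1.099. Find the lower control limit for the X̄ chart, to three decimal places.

7.441

X̄̄ = (7.52 + 7.51 + 7.56 + 7.54 + 7.57 + 7.53) / 6 = 7.5383
s̄ = (0.05 + 0.08 + 0.12 + 0.12 + 0.06 + 0.10) / 6 = 0.0883
LCL = X̄̄ − A₃·s̄ = 7.5383 − 1.099 × 0.0883 = 7.4413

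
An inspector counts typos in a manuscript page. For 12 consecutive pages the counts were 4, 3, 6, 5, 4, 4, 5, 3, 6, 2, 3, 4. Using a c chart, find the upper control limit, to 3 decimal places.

c̄ = (4 + 3 + 6 + 5 + 4 + 4 + 5 + 3 + 6 + 2 + 3 + 4) / 12 = 49 / 12 = 4.0833
UCL = c̄ + 3√c̄ = 4.0833 + 3 × √4.0833 = 4.0833 + 3 × 2.0207 = 10.1455

10.146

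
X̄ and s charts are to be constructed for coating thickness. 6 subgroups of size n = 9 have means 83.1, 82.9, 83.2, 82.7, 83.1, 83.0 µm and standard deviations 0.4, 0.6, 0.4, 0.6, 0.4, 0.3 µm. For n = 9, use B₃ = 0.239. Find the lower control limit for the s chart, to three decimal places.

0.108

s̄ = (0.4 + 0.6 + 0.4 + 0.6 + 0.4 + 0.3) / 6 = 0.4500
LCL_s = B₃·s̄ = 0.239 × 0.4500 = 0.1075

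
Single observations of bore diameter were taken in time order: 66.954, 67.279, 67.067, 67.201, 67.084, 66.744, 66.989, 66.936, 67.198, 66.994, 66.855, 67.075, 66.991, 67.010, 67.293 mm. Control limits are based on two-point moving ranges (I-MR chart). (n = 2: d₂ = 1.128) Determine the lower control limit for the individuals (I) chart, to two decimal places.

66.54

X̄ = (66.954 + 67.279 + 67.067 + 67.201 + 67.084 + 66.744 + 66.989 + 66.936 + 67.198 + 66.994 + 66.855 + 67.075 + 66.991 + 67.010 + 67.293) / 15 = 67.0447
Moving ranges: 0.325, 0.212, 0.134, 0.117, 0.340, 0.245, 0.053, 0.262, 0.204, 0.139, 0.220, 0.084, 0.019, 0.283; M̄R̄ = 2.6370 / 14 = 0.1884
LCL = X̄ − 3·M̄R̄/d₂ = 67.0447 − 3 × 0.1884 / 1.128 = 66.5437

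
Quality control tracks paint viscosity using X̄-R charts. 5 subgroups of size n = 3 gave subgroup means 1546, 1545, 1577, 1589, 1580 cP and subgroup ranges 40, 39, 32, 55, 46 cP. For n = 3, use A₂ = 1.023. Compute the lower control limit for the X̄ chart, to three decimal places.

1524.025

X̄̄ = (1546 + 1545 + 1577 + 1589 + 1580) / 5 = 7837.0000 / 5 = 1567.4000
R̄ = (40 + 39 + 32 + 55 + 46) / 5 = 212.0000 / 5 = 42.4000
LCL = X̄̄ − A₂·R̄ = 1567.4000 − 1.023 × 42.4000 = 1524.0248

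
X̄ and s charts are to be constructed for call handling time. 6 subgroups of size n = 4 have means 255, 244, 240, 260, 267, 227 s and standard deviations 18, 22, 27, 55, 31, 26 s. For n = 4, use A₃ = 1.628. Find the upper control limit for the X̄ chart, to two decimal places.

297.40

X̄̄ = (255 + 244 + 240 + 260 + 267 + 227) / 6 = 248.8333
s̄ = (18 + 22 + 27 + 55 + 31 + 26) / 6 = 29.8333
UCL = X̄̄ + A₃·s̄ = 248.8333 + 1.628 × 29.8333 = 297.4020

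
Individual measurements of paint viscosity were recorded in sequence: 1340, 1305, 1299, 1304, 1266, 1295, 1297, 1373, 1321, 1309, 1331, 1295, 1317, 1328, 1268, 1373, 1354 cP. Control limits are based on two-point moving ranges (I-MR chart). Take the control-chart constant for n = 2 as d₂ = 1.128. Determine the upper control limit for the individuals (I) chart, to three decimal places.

X̄ = (1340 + 1305 + 1299 + 1304 + 1266 + 1295 + 1297 + 1373 + 1321 + 1309 + 1331 + 1295 + 1317 + 1328 + 1268 + 1373 + 1354) / 17 = 1316.1765
Moving ranges: 35, 6, 5, 38, 29, 2, 76, 52, 12, 22, 36, 22, 11, 60, 105, 19; M̄R̄ = 530.0000 / 16 = 33.1250
UCL = X̄ + 3·M̄R̄/d₂ = 1316.1765 + 3 × 33.1250 / 1.128 = 1404.2749

1404.275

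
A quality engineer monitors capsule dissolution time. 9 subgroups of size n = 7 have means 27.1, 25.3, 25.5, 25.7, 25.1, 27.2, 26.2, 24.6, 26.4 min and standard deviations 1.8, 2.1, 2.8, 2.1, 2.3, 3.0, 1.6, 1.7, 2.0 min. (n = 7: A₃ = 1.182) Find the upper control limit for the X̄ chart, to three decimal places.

28.448

X̄̄ = (27.1 + 25.3 + 25.5 + 25.7 + 25.1 + 27.2 + 26.2 + 24.6 + 26.4) / 9 = 25.9000
s̄ = (1.8 + 2.1 + 2.8 + 2.1 + 2.3 + 3.0 + 1.6 + 1.7 + 2.0) / 9 = 2.1556
UCL = X̄̄ + A₃·s̄ = 25.9000 + 1.182 × 2.1556 = 28.4479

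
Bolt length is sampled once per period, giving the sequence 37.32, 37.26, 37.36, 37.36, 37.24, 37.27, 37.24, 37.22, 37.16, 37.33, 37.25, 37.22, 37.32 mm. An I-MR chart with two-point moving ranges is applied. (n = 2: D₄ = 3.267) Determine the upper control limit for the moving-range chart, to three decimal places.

Moving ranges: 0.06, 0.10, 0.00, 0.12, 0.03, 0.03, 0.02, 0.06, 0.17, 0.08, 0.03, 0.10; M̄R̄ = 0.8000 / 12 = 0.0667
UCL_MR = D₄·M̄R̄ = 3.267 × 0.0667 = 0.2178

0.218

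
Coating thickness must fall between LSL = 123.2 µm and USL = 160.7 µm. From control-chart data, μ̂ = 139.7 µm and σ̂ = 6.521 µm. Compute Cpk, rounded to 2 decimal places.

Cpu = (USL − μ̂) / (3σ̂) = (160.7 − 139.7) / (3 × 6.521) = 1.0735; Cpl = (μ̂ − LSL) / (3σ̂) = (139.7 − 123.2) / (3 × 6.521) = 0.8434; Cpk = min(Cpu, Cpl) = 0.8434

0.84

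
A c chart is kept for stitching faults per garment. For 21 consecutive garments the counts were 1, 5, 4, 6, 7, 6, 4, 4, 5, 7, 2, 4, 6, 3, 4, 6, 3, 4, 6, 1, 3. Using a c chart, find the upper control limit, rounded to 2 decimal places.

c̄ = (1 + 5 + 4 + 6 + 7 + 6 + 4 + 4 + 5 + 7 + 2 + 4 + 6 + 3 + 4 + 6 + 3 + 4 + 6 + 1 + 3) / 21 = 91 / 21 = 4.3333
UCL = c̄ + 3√c̄ = 4.3333 + 3 × √4.3333 = 4.3333 + 3 × 2.0817 = 10.5783

10.58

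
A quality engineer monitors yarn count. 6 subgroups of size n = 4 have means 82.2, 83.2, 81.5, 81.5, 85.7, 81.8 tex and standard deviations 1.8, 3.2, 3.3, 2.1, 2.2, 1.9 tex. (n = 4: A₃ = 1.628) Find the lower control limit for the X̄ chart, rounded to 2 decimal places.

X̄̄ = (82.2 + 83.2 + 81.5 + 81.5 + 85.7 + 81.8) / 6 = 82.6500
s̄ = (1.8 + 3.2 + 3.3 + 2.1 + 2.2 + 1.9) / 6 = 2.4167
LCL = X̄̄ − A₃·s̄ = 82.6500 − 1.628 × 2.4167 = 78.7157

78.72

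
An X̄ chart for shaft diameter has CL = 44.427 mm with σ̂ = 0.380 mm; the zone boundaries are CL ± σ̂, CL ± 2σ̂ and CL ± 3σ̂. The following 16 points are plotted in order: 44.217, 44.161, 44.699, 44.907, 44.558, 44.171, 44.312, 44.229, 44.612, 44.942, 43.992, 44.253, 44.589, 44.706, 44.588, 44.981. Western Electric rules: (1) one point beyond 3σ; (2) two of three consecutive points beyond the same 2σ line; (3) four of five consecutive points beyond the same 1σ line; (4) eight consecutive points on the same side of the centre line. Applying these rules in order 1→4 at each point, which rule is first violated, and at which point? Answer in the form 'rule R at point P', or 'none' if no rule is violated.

Zone of each point (C = within 1σ̂, B = 1σ̂–2σ̂, A = 2σ̂–3σ̂, * = beyond 3σ̂; sign = side of CL): 1:-C, 2:-C, 3:+C, 4:+B, 5:+C, 6:-C, 7:-C, 8:-C, 9:+C, 10:+B, 11:-B, 12:-C, 13:+C, 14:+C, 15:+C, 16:+B
No rule fires across all 16 points.

none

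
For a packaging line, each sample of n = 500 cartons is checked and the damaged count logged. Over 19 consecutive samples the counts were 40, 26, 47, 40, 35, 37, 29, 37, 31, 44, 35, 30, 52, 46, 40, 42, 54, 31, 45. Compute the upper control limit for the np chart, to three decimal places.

p̄ = Σdᵢ / (k·n) = 741 / (19 × 500) = 0.07800
UCL = np̄ + 3·√(np̄(1−p̄)) = 39.0000 + 3 × √(39.0000×0.92200) = 39.0000 + 3 × 5.9965 = 56.9895

56.989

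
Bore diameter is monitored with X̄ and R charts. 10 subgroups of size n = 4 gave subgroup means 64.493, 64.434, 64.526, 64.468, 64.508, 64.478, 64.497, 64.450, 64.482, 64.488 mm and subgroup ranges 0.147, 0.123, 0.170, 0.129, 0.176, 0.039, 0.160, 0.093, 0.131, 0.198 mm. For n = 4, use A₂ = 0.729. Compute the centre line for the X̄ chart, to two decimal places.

64.48

X̄̄ = (64.493 + 64.434 + 64.526 + 64.468 + 64.508 + 64.478 + 64.497 + 64.450 + 64.482 + 64.488) / 10 = 644.8240 / 10 = 64.4824
CL = X̄̄ = 64.4824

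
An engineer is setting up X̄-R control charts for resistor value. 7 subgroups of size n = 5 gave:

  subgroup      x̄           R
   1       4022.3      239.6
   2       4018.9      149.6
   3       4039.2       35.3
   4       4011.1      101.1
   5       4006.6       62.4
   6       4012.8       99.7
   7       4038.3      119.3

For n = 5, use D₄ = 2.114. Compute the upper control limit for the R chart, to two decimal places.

243.71

R̄ = (239.6 + 149.6 + 35.3 + 101.1 + 62.4 + 99.7 + 119.3) / 7 = 807.0000 / 7 = 115.2857
UCL_R = D₄·R̄ = 2.114 × 115.2857 = 243.7140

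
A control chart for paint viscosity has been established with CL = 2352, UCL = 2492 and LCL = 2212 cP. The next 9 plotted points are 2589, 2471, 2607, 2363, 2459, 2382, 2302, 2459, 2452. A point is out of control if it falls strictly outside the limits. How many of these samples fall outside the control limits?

Compare each point to [2212, 2492]: sample 1 = 2589 > UCL; sample 3 = 2607 > UCL.

2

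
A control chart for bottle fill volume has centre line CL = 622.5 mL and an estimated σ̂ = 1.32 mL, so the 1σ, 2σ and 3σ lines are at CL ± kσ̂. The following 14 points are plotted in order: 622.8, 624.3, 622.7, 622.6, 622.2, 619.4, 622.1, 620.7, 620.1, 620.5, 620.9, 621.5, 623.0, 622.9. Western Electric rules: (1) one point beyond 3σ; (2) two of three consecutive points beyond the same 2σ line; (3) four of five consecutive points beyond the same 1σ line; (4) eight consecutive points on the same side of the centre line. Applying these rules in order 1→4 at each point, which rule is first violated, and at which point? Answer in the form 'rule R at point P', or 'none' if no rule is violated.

Zone of each point (C = within 1σ̂, B = 1σ̂–2σ̂, A = 2σ̂–3σ̂, * = beyond 3σ̂; sign = side of CL): 1:+C, 2:+B, 3:+C, 4:+C, 5:-C, 6:-A, 7:-C, 8:-B, 9:-B, 10:-B, 11:-B, 12:-C, 13:+C, 14:+C
Rule 3 (four of five consecutive points beyond the same 1σ limit) is satisfied at point 10.

rule 3 at point 10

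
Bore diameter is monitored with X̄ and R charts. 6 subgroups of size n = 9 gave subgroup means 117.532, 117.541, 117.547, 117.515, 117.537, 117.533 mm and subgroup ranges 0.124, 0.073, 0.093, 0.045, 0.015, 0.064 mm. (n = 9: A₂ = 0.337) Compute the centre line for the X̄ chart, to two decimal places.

117.53

X̄̄ = (117.532 + 117.541 + 117.547 + 117.515 + 117.537 + 117.533) / 6 = 705.2050 / 6 = 117.5342
CL = X̄̄ = 117.5342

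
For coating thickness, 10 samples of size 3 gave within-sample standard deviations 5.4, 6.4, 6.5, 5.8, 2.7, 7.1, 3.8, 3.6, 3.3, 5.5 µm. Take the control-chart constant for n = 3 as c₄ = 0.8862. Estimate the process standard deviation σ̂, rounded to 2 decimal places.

s̄ = (5.4 + 6.4 + 6.5 + 5.8 + 2.7 + 7.1 + 3.8 + 3.6 + 3.3 + 5.5) / 10 = 5.0100
σ̂ = s̄ / c₄ = 5.0100 / 0.8862 = 5.6534

5.65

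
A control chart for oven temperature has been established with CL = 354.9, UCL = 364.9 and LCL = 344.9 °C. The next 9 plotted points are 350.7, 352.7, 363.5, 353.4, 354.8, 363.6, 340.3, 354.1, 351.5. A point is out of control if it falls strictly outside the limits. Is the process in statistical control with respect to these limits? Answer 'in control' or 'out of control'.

Compare each point to [344.9, 364.9]: sample 7 = 340.3 < LCL.

out of control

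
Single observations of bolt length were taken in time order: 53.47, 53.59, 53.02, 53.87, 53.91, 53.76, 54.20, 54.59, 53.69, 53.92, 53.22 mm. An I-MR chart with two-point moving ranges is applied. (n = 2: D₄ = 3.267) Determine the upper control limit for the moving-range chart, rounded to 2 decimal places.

1.43

Moving ranges: 0.12, 0.57, 0.85, 0.04, 0.15, 0.44, 0.39, 0.90, 0.23, 0.70; M̄R̄ = 4.3900 / 10 = 0.4390
UCL_MR = D₄·M̄R̄ = 3.267 × 0.4390 = 1.4342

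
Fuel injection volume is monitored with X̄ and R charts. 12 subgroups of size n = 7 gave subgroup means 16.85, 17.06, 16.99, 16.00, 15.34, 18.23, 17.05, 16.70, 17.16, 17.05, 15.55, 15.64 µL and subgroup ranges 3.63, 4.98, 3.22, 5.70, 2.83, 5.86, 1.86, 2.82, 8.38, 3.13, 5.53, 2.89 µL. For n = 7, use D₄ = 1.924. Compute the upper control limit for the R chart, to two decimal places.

R̄ = (3.63 + 4.98 + 3.22 + 5.70 + 2.83 + 5.86 + 1.86 + 2.82 + 8.38 + 3.13 + 5.53 + 2.89) / 12 = 50.8300 / 12 = 4.2358
UCL_R = D₄·R̄ = 1.924 × 4.2358 = 8.1497

8.15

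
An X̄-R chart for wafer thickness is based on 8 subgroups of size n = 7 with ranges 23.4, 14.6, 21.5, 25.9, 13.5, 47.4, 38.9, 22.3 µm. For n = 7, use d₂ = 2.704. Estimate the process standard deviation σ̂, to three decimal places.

9.592

R̄ = (23.4 + 14.6 + 21.5 + 25.9 + 13.5 + 47.4 + 38.9 + 22.3) / 8 = 25.9375
σ̂ = R̄ / d₂ = 25.9375 / 2.704 = 9.5923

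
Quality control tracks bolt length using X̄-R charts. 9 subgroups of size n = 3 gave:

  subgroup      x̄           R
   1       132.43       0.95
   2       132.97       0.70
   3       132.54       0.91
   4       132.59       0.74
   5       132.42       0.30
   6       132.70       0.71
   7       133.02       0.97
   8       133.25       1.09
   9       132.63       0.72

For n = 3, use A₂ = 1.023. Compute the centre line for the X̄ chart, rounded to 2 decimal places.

X̄̄ = (132.43 + 132.97 + 132.54 + 132.59 + 132.42 + 132.70 + 133.02 + 133.25 + 132.63) / 9 = 1194.5500 / 9 = 132.7278
CL = X̄̄ = 132.7278

132.73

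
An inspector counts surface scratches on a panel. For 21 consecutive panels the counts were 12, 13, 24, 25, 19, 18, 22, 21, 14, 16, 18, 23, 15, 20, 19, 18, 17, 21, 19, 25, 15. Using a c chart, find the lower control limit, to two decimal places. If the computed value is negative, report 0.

5.77

c̄ = (12 + 13 + 24 + 25 + 19 + 18 + 22 + 21 + 14 + 16 + 18 + 23 + 15 + 20 + 19 + 18 + 17 + 21 + 19 + 25 + 15) / 21 = 394 / 21 = 18.7619
LCL = c̄ − 3√c̄ = 18.7619 − 3 × 4.3315 = 5.7674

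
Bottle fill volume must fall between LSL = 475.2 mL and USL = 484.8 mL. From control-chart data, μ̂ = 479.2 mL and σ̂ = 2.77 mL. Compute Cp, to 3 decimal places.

0.578

Cp = (USL − LSL) / (6σ̂) = (484.8 − 475.2) / (6 × 2.77) = 9.6000 / 16.6200 = 0.5776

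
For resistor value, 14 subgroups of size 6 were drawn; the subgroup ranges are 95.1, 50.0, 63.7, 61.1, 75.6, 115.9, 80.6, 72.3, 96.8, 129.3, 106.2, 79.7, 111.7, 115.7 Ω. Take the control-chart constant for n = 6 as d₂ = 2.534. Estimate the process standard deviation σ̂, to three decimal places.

35.339

R̄ = (95.1 + 50.0 + 63.7 + 61.1 + 75.6 + 115.9 + 80.6 + 72.3 + 96.8 + 129.3 + 106.2 + 79.7 + 111.7 + 115.7) / 14 = 89.5500
σ̂ = R̄ / d₂ = 89.5500 / 2.534 = 35.3394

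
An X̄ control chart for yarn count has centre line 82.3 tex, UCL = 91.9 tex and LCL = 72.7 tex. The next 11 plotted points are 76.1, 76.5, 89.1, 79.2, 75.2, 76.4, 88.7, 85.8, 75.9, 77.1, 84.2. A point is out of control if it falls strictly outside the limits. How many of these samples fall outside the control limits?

All 11 points lie within [72.7, 91.9].

0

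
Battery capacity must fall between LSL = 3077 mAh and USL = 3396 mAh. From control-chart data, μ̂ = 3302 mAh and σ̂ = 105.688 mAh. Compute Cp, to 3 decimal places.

0.503

Cp = (USL − LSL) / (6σ̂) = (3396 − 3077) / (6 × 105.688) = 319.0000 / 634.1280 = 0.5031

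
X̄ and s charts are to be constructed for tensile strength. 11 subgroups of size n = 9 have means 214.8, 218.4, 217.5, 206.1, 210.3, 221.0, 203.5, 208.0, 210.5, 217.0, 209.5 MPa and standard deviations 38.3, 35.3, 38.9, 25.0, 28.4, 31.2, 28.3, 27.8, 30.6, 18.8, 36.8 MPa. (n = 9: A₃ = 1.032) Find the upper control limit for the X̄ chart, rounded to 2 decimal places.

X̄̄ = (214.8 + 218.4 + 217.5 + 206.1 + 210.3 + 221.0 + 203.5 + 208.0 + 210.5 + 217.0 + 209.5) / 11 = 212.4182
s̄ = (38.3 + 35.3 + 38.9 + 25.0 + 28.4 + 31.2 + 28.3 + 27.8 + 30.6 + 18.8 + 36.8) / 11 = 30.8545
UCL = X̄̄ + A₃·s̄ = 212.4182 + 1.032 × 30.8545 = 244.2601

244.26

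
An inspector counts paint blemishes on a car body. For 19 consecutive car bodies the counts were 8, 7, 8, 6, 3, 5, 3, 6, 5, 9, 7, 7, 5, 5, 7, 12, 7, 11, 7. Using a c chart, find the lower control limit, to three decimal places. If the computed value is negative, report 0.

0.000

c̄ = (8 + 7 + 8 + 6 + 3 + 5 + 3 + 6 + 5 + 9 + 7 + 7 + 5 + 5 + 7 + 12 + 7 + 11 + 7) / 19 = 128 / 19 = 6.7368
LCL = c̄ − 3√c̄ = 6.7368 − 3 × 2.5955 = -1.0498 → 0 (cannot be negative)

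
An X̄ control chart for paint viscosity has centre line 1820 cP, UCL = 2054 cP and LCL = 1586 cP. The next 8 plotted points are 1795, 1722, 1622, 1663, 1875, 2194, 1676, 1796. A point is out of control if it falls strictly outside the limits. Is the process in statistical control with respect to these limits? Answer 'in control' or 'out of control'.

Compare each point to [1586, 2054]: sample 6 = 2194 > UCL.

out of control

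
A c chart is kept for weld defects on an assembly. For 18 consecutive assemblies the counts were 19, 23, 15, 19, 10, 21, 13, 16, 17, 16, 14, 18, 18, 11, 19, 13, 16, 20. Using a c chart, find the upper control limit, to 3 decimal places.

28.762

c̄ = (19 + 23 + 15 + 19 + 10 + 21 + 13 + 16 + 17 + 16 + 14 + 18 + 18 + 11 + 19 + 13 + 16 + 20) / 18 = 298 / 18 = 16.5556
UCL = c̄ + 3√c̄ = 16.5556 + 3 × √16.5556 = 16.5556 + 3 × 4.0689 = 28.7621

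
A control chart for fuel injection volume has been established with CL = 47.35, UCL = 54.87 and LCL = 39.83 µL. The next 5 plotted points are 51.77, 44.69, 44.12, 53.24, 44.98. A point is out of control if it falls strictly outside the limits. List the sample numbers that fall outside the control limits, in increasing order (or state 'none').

All 5 points lie within [39.83, 54.87].

none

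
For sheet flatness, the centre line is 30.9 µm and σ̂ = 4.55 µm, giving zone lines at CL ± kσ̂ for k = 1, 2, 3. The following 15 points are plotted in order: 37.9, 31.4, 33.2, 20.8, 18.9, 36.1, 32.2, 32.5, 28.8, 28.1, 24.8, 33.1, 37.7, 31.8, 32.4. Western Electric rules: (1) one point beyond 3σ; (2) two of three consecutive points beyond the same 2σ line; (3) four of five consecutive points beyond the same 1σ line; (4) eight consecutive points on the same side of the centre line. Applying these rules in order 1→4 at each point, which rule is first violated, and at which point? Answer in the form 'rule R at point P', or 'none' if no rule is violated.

Zone of each point (C = within 1σ̂, B = 1σ̂–2σ̂, A = 2σ̂–3σ̂, * = beyond 3σ̂; sign = side of CL): 1:+B, 2:+C, 3:+C, 4:-A, 5:-A, 6:+B, 7:+C, 8:+C, 9:-C, 10:-C, 11:-B, 12:+C, 13:+B, 14:+C, 15:+C
Rule 2 (two of three consecutive points beyond the same 2σ limit) is satisfied at point 5.

rule 2 at point 5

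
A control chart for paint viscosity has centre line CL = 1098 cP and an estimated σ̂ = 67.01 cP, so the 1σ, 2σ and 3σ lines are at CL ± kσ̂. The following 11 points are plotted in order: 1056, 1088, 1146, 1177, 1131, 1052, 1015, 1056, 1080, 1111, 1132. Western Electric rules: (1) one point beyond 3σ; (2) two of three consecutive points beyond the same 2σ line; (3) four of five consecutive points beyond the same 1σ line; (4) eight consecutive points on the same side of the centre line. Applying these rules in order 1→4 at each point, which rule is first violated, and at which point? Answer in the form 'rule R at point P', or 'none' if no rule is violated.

Zone of each point (C = within 1σ̂, B = 1σ̂–2σ̂, A = 2σ̂–3σ̂, * = beyond 3σ̂; sign = side of CL): 1:-C, 2:-C, 3:+C, 4:+B, 5:+C, 6:-C, 7:-B, 8:-C, 9:-C, 10:+C, 11:+C
No rule fires across all 11 points.

none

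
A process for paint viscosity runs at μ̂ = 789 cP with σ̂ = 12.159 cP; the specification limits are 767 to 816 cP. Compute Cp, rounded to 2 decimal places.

Cp = (USL − LSL) / (6σ̂) = (816 − 767) / (6 × 12.159) = 49.0000 / 72.9540 = 0.6717

0.67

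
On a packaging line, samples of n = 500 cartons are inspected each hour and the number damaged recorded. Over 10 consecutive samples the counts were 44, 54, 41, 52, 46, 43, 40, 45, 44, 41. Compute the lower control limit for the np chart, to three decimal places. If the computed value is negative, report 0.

p̄ = Σdᵢ / (k·n) = 450 / (10 × 500) = 0.09000
LCL = np̄ − 3·√(np̄(1−p̄)) = 45.0000 − 3 × 6.3992 = 25.8023

25.802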